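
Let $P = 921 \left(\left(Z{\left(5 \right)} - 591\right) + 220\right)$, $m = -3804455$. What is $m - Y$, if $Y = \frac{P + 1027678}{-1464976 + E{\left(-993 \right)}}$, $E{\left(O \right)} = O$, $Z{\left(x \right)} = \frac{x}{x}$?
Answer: $- \frac{5577212404987}{1465969} \approx -3.8045 \cdot 10^{6}$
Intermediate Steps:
$Z{\left(x \right)} = 1$
$P = -340770$ ($P = 921 \left(\left(1 - 591\right) + 220\right) = 921 \left(-590 + 220\right) = 921 \left(-370\right) = -340770$)
$Y = - \frac{686908}{1465969}$ ($Y = \frac{-340770 + 1027678}{-1464976 - 993} = \frac{686908}{-1465969} = 686908 \left(- \frac{1}{1465969}\right) = - \frac{686908}{1465969} \approx -0.46857$)
$m - Y = -3804455 - - \frac{686908}{1465969} = -3804455 + \frac{686908}{1465969} = - \frac{5577212404987}{1465969}$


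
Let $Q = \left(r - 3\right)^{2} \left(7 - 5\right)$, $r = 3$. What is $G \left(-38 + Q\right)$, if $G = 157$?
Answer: $-5966$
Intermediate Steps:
$Q = 0$ ($Q = \left(3 - 3\right)^{2} \left(7 - 5\right) = 0^{2} \cdot 2 = 0 \cdot 2 = 0$)
$G \left(-38 + Q\right) = 157 \left(-38 + 0\right) = 157 \left(-38\right) = -5966$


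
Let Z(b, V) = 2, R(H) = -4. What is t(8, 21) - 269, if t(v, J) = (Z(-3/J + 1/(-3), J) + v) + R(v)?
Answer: -263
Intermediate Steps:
t(v, J) = -2 + v (t(v, J) = (2 + v) - 4 = -2 + v)
t(8, 21) - 269 = (-2 + 8) - 269 = 6 - 269 = -263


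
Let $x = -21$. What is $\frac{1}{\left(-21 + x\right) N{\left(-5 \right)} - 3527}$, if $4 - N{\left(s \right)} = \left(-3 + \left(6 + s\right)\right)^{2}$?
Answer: $- \frac{1}{3527} \approx -0.00028353$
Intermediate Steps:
$N{\left(s \right)} = 4 - \left(3 + s\right)^{2}$ ($N{\left(s \right)} = 4 - \left(-3 + \left(6 + s\right)\right)^{2} = 4 - \left(3 + s\right)^{2}$)
$\frac{1}{\left(-21 + x\right) N{\left(-5 \right)} - 3527} = \frac{1}{\left(-21 - 21\right) \left(4 - \left(3 - 5\right)^{2}\right) - 3527} = \frac{1}{- 42 \left(4 - \left(-2\right)^{2}\right) - 3527} = \frac{1}{- 42 \left(4 - 4\right) - 3527} = \frac{1}{\left(-42\right) 0 - 3527} = \frac{1}{0 - 3527} = \frac{1}{-3527} = - \frac{1}{3527}$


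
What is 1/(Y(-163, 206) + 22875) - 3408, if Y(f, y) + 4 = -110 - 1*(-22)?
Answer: -77644463/22783 ≈ -3408.0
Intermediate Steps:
Y(f, y) = -92 (Y(f, y) = -4 + (-110 - 1*(-22)) = -4 + (-110 + 22) = -4 - 88 = -92)
1/(Y(-163, 206) + 22875) - 3408 = 1/(-92 + 22875) - 3408 = 1/22783 - 3408 = -77644463/22783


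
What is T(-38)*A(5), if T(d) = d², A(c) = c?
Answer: 7220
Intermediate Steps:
T(-38)*A(5) = (-38)²*5 = 1444*5 = 7220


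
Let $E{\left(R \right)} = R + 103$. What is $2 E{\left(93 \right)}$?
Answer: $392$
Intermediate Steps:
$E{\left(R \right)} = 103 + R$
$2 E{\left(93 \right)} = 2 \left(103 + 93\right) = 2 \cdot 196 = 392$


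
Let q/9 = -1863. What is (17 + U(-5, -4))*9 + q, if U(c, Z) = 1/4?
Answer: -66447/4 ≈ -16612.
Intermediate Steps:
q = -16767 (q = 9*(-1863) = -16767)
U(c, Z) = ¼
(17 + U(-5, -4))*9 + q = (17 + ¼)*9 - 16767 = (69/4)*9 - 16767 = 621/4 - 16767 = -66447/4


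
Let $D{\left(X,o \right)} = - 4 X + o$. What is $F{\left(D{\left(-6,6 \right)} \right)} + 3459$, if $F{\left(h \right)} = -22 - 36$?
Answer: $3401$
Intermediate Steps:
$D{\left(X,o \right)} = o - 4 X$
$F{\left(h \right)} = -58$ ($F{\left(h \right)} = -22 - 36 = -58$)
$F{\left(D{\left(-6,6 \right)} \right)} + 3459 = -58 + 3459 = 3401$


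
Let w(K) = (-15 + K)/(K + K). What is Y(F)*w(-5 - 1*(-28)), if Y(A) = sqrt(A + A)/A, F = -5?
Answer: -4*I*sqrt(10)/115 ≈ -0.10999*I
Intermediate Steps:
w(K) = (-15 + K)/(2*K) (w(K) = (-15 + K)/((2*K)) = (-15 + K)*(1/(2*K)) = (-15 + K)/(2*K))
Y(A) = sqrt(2)/sqrt(A) (Y(A) = sqrt(2*A)/A = (sqrt(2)*sqrt(A))/A = sqrt(2)/sqrt(A))
Y(F)*w(-5 - 1*(-28)) = (sqrt(2)/sqrt(-5))*((-15 + (-5 - 1*(-28)))/(2*(-5 - 1*(-28)))) = (sqrt(2)*(-I*sqrt(5)/5))*((-15 + (-5 + 28))/(2*(-5 + 28))) = (-I*sqrt(10)/5)*((1/2)*(-15 + 23)/23) = (-I*sqrt(10)/5)*((1/2)*(1/23)*8) = -I*sqrt(10)/5*(4/23) = -4*I*sqrt(10)/115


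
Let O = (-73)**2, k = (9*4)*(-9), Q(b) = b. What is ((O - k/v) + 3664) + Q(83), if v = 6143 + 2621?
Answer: 19885597/2191 ≈ 9076.0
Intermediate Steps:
v = 8764
k = -324 (k = 36*(-9) = -324)
O = 5329
((O - k/v) + 3664) + Q(83) = ((5329 - (-324)/8764) + 3664) + 83 = ((5329 - 1*(-81/2191)) + 3664) + 83 = ((5329 + 81/2191) + 3664) + 83 = (11675920/2191 + 3664) + 83 = 19703744/2191 + 83 = 19885597/2191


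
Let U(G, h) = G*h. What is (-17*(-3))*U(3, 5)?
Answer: 765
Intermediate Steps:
(-17*(-3))*U(3, 5) = (-17*(-3))*(3*5) = 51*15 = 765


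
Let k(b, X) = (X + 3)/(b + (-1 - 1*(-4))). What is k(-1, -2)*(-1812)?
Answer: -906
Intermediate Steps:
k(b, X) = (3 + X)/(3 + b) (k(b, X) = (3 + X)/(b + (-1 + 4)) = (3 + X)/(b + 3) = (3 + X)/(3 + b))
k(-1, -2)*(-1812) = ((3 - 2)/(3 - 1))*(-1812) = (1/2)*(-1812) = ((½)*1)*(-1812) = (½)*(-1812) = -906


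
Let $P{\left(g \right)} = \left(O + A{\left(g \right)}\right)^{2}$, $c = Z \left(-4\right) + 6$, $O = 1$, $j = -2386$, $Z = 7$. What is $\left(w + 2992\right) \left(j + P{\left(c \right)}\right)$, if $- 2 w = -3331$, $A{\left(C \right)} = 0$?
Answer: $- \frac{22216275}{2} \approx -1.1108 \cdot 10^{7}$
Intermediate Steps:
$w = \frac{3331}{2}$ ($w = \left(- \frac{1}{2}\right) \left(-3331\right) = \frac{3331}{2} \approx 1665.5$)
$c = -22$ ($c = 7 \left(-4\right) + 6 = -28 + 6 = -22$)
$P{\left(g \right)} = 1$ ($P{\left(g \right)} = \left(1 + 0\right)^{2} = 1^{2} = 1$)
$\left(w + 2992\right) \left(j + P{\left(c \right)}\right) = \left(\frac{3331}{2} + 2992\right) \left(-2386 + 1\right) = \frac{9315}{2} \left(-2385\right) = - \frac{22216275}{2}$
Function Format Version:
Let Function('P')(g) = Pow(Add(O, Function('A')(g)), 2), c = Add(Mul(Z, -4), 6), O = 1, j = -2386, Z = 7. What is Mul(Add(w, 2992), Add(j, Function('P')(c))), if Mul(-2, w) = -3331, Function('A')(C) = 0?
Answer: Rational(-22216275, 2) ≈ -1.1108e+7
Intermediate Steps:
w = Rational(3331, 2) (w = Mul(Rational(-1, 2), -3331) = Rational(3331, 2) ≈ 1665.5)
c = -22 (c = Add(Mul(7, -4), 6) = Add(-28, 6) = -22)
Function('P')(g) = 1 (Function('P')(g) = Pow(Add(1, 0), 2) = Pow(1, 2) = 1)
Mul(Add(w, 2992), Add(j, Function('P')(c))) = Mul(Add(Rational(3331, 2), 2992), Add(-2386, 1)) = Mul(Rational(9315, 2), -2385) = Rational(-22216275, 2)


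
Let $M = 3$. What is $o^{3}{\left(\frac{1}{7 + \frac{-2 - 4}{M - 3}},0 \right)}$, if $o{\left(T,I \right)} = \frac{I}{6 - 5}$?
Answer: $0$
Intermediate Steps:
$o{\left(T,I \right)} = I$ ($o{\left(T,I \right)} = \frac{I}{1} = I 1 = I$)
$o^{3}{\left(\frac{1}{7 + \frac{-2 - 4}{M - 3}},0 \right)} = 0^{3} = 0$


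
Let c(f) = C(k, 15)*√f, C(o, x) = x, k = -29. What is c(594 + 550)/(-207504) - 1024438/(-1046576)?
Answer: 512219/523288 - 5*√286/34584 ≈ 0.97640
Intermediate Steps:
c(f) = 15*√f
c(594 + 550)/(-207504) - 1024438/(-1046576) = (15*√(594 + 550))/(-207504) - 1024438/(-1046576) = (15*√1144)*(-1/207504) - 1024438*(-1/1046576) = (15*(2*√286))*(-1/207504) + 512219/523288 = (30*√286)*(-1/207504) + 512219/523288 = -5*√286/34584 + 512219/523288 = 512219/523288 - 5*√286/34584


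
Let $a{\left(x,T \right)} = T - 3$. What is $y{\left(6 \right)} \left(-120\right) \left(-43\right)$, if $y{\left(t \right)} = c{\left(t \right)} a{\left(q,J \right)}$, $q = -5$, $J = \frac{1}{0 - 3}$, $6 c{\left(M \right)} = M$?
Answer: $-17200$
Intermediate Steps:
$c{\left(M \right)} = \frac{M}{6}$
$J = - \frac{1}{3}$ ($J = \frac{1}{-3} = - \frac{1}{3} \approx -0.33333$)
$a{\left(x,T \right)} = -3 + T$
$y{\left(t \right)} = - \frac{5 t}{9}$ ($y{\left(t \right)} = \frac{t}{6} \left(-3 - \frac{1}{3}\right) = \frac{t}{6} \left(- \frac{10}{3}\right) = - \frac{5 t}{9}$)
$y{\left(6 \right)} \left(-120\right) \left(-43\right) = \left(- \frac{5}{9}\right) 6 \left(-120\right) \left(-43\right) = \left(- \frac{10}{3}\right) \left(-120\right) \left(-43\right) = 400 \left(-43\right) = -17200$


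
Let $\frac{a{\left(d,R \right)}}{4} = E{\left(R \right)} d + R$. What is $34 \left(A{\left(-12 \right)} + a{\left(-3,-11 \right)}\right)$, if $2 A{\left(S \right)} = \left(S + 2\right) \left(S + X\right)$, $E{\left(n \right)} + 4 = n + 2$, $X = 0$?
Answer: $5848$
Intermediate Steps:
$E{\left(n \right)} = -2 + n$ ($E{\left(n \right)} = -4 + \left(n + 2\right) = -4 + \left(2 + n\right) = -2 + n$)
$A{\left(S \right)} = \frac{S \left(2 + S\right)}{2}$ ($A{\left(S \right)} = \frac{\left(S + 2\right) \left(S + 0\right)}{2} = \frac{\left(2 + S\right) S}{2} = \frac{S \left(2 + S\right)}{2}$)
$a{\left(d,R \right)} = 4 R + 4 d \left(-2 + R\right)$ ($a{\left(d,R \right)} = 4 \left(\left(-2 + R\right) d + R\right) = 4 \left(d \left(-2 + R\right) + R\right) = 4 \left(R + d \left(-2 + R\right)\right) = 4 R + 4 d \left(-2 + R\right)$)
$34 \left(A{\left(-12 \right)} + a{\left(-3,-11 \right)}\right) = 34 \left(\frac{1}{2} \left(-12\right) \left(2 - 12\right) + \left(4 \left(-11\right) + 4 \left(-3\right) \left(-2 - 11\right)\right)\right) = 34 \left(\frac{1}{2} \left(-12\right) \left(-10\right) - \left(44 + 12 \left(-13\right)\right)\right) = 34 \left(60 + \left(-44 + 156\right)\right) = 34 \left(60 + 112\right) = 34 \cdot 172 = 5848$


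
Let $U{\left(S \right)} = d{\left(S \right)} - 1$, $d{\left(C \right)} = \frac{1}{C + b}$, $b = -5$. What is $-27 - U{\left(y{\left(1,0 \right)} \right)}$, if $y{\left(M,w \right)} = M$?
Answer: $- \frac{103}{4} \approx -25.75$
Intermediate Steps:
$d{\left(C \right)} = \frac{1}{-5 + C}$ ($d{\left(C \right)} = \frac{1}{C - 5} = \frac{1}{-5 + C}$)
$U{\left(S \right)} = -1 + \frac{1}{-5 + S}$ ($U{\left(S \right)} = \frac{1}{-5 + S} - 1 = -1 + \frac{1}{-5 + S}$)
$-27 - U{\left(y{\left(1,0 \right)} \right)} = -27 - \frac{6 - 1}{-5 + 1} = -27 - \frac{6 - 1}{-4} = -27 - \left(- \frac{1}{4}\right) 5 = -27 - - \frac{5}{4} = -27 + \frac{5}{4} = - \frac{103}{4}$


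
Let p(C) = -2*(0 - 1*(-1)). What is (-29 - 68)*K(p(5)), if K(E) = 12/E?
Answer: 582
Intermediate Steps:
p(C) = -2 (p(C) = -2*(0 + 1) = -2*1 = -2)
(-29 - 68)*K(p(5)) = (-29 - 68)*(12/(-2)) = -1164*(-1)/2 = -97*(-6) = 582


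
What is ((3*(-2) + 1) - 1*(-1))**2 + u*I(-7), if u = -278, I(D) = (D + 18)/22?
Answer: -123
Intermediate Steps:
I(D) = 9/11 + D/22 (I(D) = (18 + D)/22 = 9/11 + D/22)
((3*(-2) + 1) - 1*(-1))**2 + u*I(-7) = ((3*(-2) + 1) - 1*(-1))**2 - 278*(9/11 + (1/22)*(-7)) = ((-6 + 1) + 1)**2 - 278*(9/11 - 7/22) = (-5 + 1)**2 - 278*1/2 = (-4)**2 - 139 = 16 - 139 = -123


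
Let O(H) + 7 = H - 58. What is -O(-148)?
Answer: 213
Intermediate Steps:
O(H) = -65 + H (O(H) = -7 + (H - 58) = -7 + (-58 + H) = -65 + H)
-O(-148) = -(-65 - 148) = -1*(-213) = 213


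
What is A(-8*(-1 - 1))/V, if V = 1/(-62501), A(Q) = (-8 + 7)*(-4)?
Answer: -250004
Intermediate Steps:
A(Q) = 4 (A(Q) = -1*(-4) = 4)
V = -1/62501 ≈ -1.6000e-5
A(-8*(-1 - 1))/V = 4/(-1/62501) = 4*(-62501) = -250004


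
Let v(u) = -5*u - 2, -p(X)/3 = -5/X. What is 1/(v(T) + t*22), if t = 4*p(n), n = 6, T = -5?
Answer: 1/243 ≈ 0.0041152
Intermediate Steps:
p(X) = 15/X (p(X) = -(-15)/X = 15/X)
v(u) = -2 - 5*u
t = 10 (t = 4*(15/6) = 4*(15*(⅙)) = 4*(5/2) = 10)
1/(v(T) + t*22) = 1/((-2 - 5*(-5)) + 10*22) = 1/((-2 + 25) + 220) = 1/(23 + 220) = 1/243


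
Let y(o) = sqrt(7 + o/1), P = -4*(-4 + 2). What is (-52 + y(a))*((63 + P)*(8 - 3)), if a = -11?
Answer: -18460 + 710*I ≈ -18460.0 + 710.0*I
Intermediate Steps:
P = 8 (P = -4*(-2) = 8)
y(o) = sqrt(7 + o) (y(o) = sqrt(7 + o*1) = sqrt(7 + o))
(-52 + y(a))*((63 + P)*(8 - 3)) = (-52 + sqrt(7 - 11))*((63 + 8)*(8 - 3)) = (-52 + sqrt(-4))*(71*5) = (-52 + 2*I)*355 = -18460 + 710*I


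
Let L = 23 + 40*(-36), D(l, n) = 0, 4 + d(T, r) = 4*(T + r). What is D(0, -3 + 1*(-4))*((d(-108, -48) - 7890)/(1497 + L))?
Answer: 0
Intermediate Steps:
d(T, r) = -4 + 4*T + 4*r (d(T, r) = -4 + 4*(T + r) = -4 + (4*T + 4*r) = -4 + 4*T + 4*r)
L = -1417 (L = 23 - 1440 = -1417)
D(0, -3 + 1*(-4))*((d(-108, -48) - 7890)/(1497 + L)) = 0*(((-4 + 4*(-108) + 4*(-48)) - 7890)/(1497 - 1417)) = 0*(((-4 - 432 - 192) - 7890)/80) = 0*((-628 - 7890)*(1/80)) = 0*(-8518*1/80) = 0*(-4259/40) = 0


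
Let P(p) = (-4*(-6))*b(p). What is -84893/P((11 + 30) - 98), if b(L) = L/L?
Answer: -84893/24 ≈ -3537.2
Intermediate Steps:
b(L) = 1
P(p) = 24 (P(p) = -4*(-6)*1 = 24*1 = 24)
-84893/P((11 + 30) - 98) = -84893/24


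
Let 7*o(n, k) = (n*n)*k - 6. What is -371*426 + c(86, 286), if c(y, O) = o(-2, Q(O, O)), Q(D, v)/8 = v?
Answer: -1097176/7 ≈ -1.5674e+5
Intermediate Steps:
Q(D, v) = 8*v
o(n, k) = -6/7 + k*n**2/7 (o(n, k) = ((n*n)*k - 6)/7 = (n**2*k - 6)/7 = (k*n**2 - 6)/7 = (-6 + k*n**2)/7 = -6/7 + k*n**2/7)
c(y, O) = -6/7 + 32*O/7 (c(y, O) = -6/7 + (1/7)*(8*O)*(-2)**2 = -6/7 + (1/7)*(8*O)*4 = -6/7 + 32*O/7)
-371*426 + c(86, 286) = -371*426 + (-6/7 + (32/7)*286) = -158046 + (-6/7 + 9152/7) = -158046 + 9146/7 = -1097176/7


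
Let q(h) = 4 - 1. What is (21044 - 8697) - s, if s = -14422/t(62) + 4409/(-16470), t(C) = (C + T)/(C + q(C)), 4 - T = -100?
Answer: 24598574467/1367010 ≈ 17994.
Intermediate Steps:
T = 104 (T = 4 - 1*(-100) = 4 + 100 = 104)
q(h) = 3
t(C) = (104 + C)/(3 + C) (t(C) = (C + 104)/(C + 3) = (104 + C)/(3 + C))
s = -7720101997/1367010 (s = -14422*(3 + 62)/(104 + 62) + 4409/(-16470) = -14422/(166/65) + 4409*(-1/16470) = -14422/((1/65)*166) - 4409/16470 = -14422/166/65 - 4409/16470 = -14422*65/166 - 4409/16470 = -468715/83 - 4409/16470 = -7720101997/1367010 ≈ -5647.4)
(21044 - 8697) - s = (21044 - 8697) - 1*(-7720101997/1367010) = 12347 + 7720101997/1367010 = 24598574467/1367010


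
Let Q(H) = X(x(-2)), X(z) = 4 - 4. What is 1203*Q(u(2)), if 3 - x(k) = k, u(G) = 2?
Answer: 0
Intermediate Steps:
x(k) = 3 - k
X(z) = 0
Q(H) = 0
1203*Q(u(2)) = 1203*0 = 0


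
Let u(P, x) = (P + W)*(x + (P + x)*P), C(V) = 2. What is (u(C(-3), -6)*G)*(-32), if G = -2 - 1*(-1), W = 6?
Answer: -3584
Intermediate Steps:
u(P, x) = (6 + P)*(x + P*(P + x)) (u(P, x) = (P + 6)*(x + (P + x)*P) = (6 + P)*(x + P*(P + x)))
G = -1 (G = -2 + 1 = -1)
(u(C(-3), -6)*G)*(-32) = ((2³ + 6*(-6) + 6*2² - 6*2² + 7*2*(-6))*(-1))*(-32) = ((8 - 36 + 6*4 - 6*4 - 84)*(-1))*(-32) = ((8 - 36 + 24 - 24 - 84)*(-1))*(-32) = -112*(-1)*(-32) = 112*(-32) = -3584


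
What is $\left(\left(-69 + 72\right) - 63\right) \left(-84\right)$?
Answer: $5040$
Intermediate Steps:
$\left(\left(-69 + 72\right) - 63\right) \left(-84\right) = \left(3 - 63\right) \left(-84\right) = \left(-60\right) \left(-84\right) = 5040$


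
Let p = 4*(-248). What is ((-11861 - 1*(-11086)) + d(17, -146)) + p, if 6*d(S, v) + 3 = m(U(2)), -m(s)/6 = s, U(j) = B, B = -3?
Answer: -3529/2 ≈ -1764.5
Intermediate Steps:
U(j) = -3
m(s) = -6*s
p = -992
d(S, v) = 5/2 (d(S, v) = -½ + (-6*(-3))/6 = -½ + (⅙)*18 = -½ + 3 = 5/2)
((-11861 - 1*(-11086)) + d(17, -146)) + p = ((-11861 - 1*(-11086)) + 5/2) - 992 = ((-11861 + 11086) + 5/2) - 992 = (-775 + 5/2) - 992 = -1545/2 - 992 = -3529/2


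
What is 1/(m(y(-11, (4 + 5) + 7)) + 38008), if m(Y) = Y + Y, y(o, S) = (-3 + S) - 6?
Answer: 1/38022 ≈ 2.6301e-5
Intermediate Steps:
y(o, S) = -9 + S
m(Y) = 2*Y
1/(m(y(-11, (4 + 5) + 7)) + 38008) = 1/(2*(-9 + ((4 + 5) + 7)) + 38008) = 1/(2*(-9 + (9 + 7)) + 38008) = 1/(2*(-9 + 16) + 38008) = 1/(2*7 + 38008) = 1/(14 + 38008) = 1/38022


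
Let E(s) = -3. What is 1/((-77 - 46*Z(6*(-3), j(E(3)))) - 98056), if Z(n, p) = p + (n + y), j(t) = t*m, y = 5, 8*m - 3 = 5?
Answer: -1/97397 ≈ -1.0267e-5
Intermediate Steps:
m = 1 (m = 3/8 + (⅛)*5 = 3/8 + 5/8 = 1)
j(t) = t (j(t) = t*1 = t)
Z(n, p) = 5 + n + p (Z(n, p) = p + (n + 5) = p + (5 + n) = 5 + n + p)
1/((-77 - 46*Z(6*(-3), j(E(3)))) - 98056) = 1/((-77 - 46*(5 + 6*(-3) - 3)) - 98056) = 1/((-77 - 46*(5 - 18 - 3)) - 98056) = 1/((-77 - 46*(-16)) - 98056) = 1/((-77 + 736) - 98056) = 1/(659 - 98056) = 1/(-97397) = -1/97397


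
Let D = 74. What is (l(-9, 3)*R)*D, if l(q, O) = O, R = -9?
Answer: -1998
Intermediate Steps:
(l(-9, 3)*R)*D = (3*(-9))*74 = -27*74 = -1998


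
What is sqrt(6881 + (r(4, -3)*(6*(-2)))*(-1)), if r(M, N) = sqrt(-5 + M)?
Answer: sqrt(6881 + 12*I) ≈ 82.952 + 0.0723*I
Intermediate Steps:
sqrt(6881 + (r(4, -3)*(6*(-2)))*(-1)) = sqrt(6881 + (sqrt(-5 + 4)*(6*(-2)))*(-1)) = sqrt(6881 + (sqrt(-1)*(-12))*(-1)) = sqrt(6881 + (I*(-12))*(-1)) = sqrt(6881 - 12*I*(-1)) = sqrt(6881 + 12*I)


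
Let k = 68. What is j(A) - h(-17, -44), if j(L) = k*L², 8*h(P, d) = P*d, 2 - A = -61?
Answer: 539597/2 ≈ 2.6980e+5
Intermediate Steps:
A = 63 (A = 2 - 1*(-61) = 2 + 61 = 63)
h(P, d) = P*d/8 (h(P, d) = (P*d)/8 = P*d/8)
j(L) = 68*L²
j(A) - h(-17, -44) = 68*63² - (-17)*(-44)/8 = 68*3969 - 1*187/2 = 269892 - 187/2 = 539597/2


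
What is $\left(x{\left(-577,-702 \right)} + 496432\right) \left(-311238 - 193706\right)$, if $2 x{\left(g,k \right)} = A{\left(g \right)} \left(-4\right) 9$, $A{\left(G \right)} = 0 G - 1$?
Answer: $-250679448800$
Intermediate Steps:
$A{\left(G \right)} = -1$ ($A{\left(G \right)} = 0 - 1 = -1$)
$x{\left(g,k \right)} = 18$ ($x{\left(g,k \right)} = \frac{\left(-1\right) \left(-4\right) 9}{2} = \frac{4 \cdot 9}{2} = \frac{1}{2} \cdot 36 = 18$)
$\left(x{\left(-577,-702 \right)} + 496432\right) \left(-311238 - 193706\right) = \left(18 + 496432\right) \left(-311238 - 193706\right) = 496450 \left(-504944\right) = -250679448800$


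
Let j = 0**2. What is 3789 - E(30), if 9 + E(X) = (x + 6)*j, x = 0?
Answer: 3798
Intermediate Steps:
j = 0
E(X) = -9 (E(X) = -9 + (0 + 6)*0 = -9 + 6*0 = -9 + 0 = -9)
3789 - E(30) = 3789 - 1*(-9) = 3789 + 9 = 3798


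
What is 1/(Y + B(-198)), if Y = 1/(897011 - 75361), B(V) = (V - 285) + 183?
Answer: -821650/246494999 ≈ -0.0033333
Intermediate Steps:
B(V) = -102 + V (B(V) = (-285 + V) + 183 = -102 + V)
Y = 1/821650 ≈ 1.2171e-6
1/(Y + B(-198)) = 1/(1/821650 + (-102 - 198)) = 1/(1/821650 - 300) = 1/(-246494999/821650) = -821650/246494999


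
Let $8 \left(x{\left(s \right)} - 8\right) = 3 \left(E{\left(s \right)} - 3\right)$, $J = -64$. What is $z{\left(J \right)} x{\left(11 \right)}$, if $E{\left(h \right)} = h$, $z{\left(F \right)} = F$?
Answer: $-704$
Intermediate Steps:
$x{\left(s \right)} = \frac{55}{8} + \frac{3 s}{8}$ ($x{\left(s \right)} = 8 + \frac{3 \left(s - 3\right)}{8} = 8 + \frac{3 \left(-3 + s\right)}{8} = 8 + \frac{-9 + 3 s}{8} = 8 + \left(- \frac{9}{8} + \frac{3 s}{8}\right) = \frac{55}{8} + \frac{3 s}{8}$)
$z{\left(J \right)} x{\left(11 \right)} = - 64 \left(\frac{55}{8} + \frac{3}{8} \cdot 11\right) = - 64 \left(\frac{55}{8} + \frac{33}{8}\right) = \left(-64\right) 11 = -704$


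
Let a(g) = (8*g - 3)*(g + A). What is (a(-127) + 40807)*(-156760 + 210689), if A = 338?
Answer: -9394539658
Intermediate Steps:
a(g) = (-3 + 8*g)*(338 + g) (a(g) = (8*g - 3)*(g + 338) = (-3 + 8*g)*(338 + g))
(a(-127) + 40807)*(-156760 + 210689) = ((-1014 + 8*(-127)² + 2701*(-127)) + 40807)*(-156760 + 210689) = ((-1014 + 8*16129 - 343027) + 40807)*53929 = ((-1014 + 129032 - 343027) + 40807)*53929 = (-215009 + 40807)*53929 = -174202*53929 = -9394539658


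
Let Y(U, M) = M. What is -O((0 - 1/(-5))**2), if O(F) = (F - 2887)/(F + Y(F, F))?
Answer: 36087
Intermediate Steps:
O(F) = (-2887 + F)/(2*F) (O(F) = (F - 2887)/(F + F) = (-2887 + F)/((2*F)) = (-2887 + F)*(1/(2*F)) = (-2887 + F)/(2*F))
-O((0 - 1/(-5))**2) = -(-2887 + (0 - 1/(-5))**2)/(2*((0 - 1/(-5))**2)) = -(-2887 + (0 - 1*(-1/5))**2)/(2*((0 - 1*(-1/5))**2)) = -(-2887 + (0 + 1/5)**2)/(2*((0 + 1/5)**2)) = -(-2887 + (1/5)**2)/(2*((1/5)**2)) = -(-2887 + 1/25)/(2*1/25) = -25*(-72174)/(2*25) = -1*(-36087) = 36087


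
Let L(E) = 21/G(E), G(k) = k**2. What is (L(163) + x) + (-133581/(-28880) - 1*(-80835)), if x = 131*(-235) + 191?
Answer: 38554108085589/767312720 ≈ 50246.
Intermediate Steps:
x = -30594 (x = -30785 + 191 = -30594)
L(E) = 21/E**2 (L(E) = 21/(E**2) = 21/E**2)
(L(163) + x) + (-133581/(-28880) - 1*(-80835)) = (21/163**2 - 30594) + (-133581/(-28880) - 1*(-80835)) = (21*(1/26569) - 30594) + (-133581*(-1/28880) + 80835) = (21/26569 - 30594) + (133581/28880 + 80835) = -812851965/26569 + 2334648381/28880 = 38554108085589/767312720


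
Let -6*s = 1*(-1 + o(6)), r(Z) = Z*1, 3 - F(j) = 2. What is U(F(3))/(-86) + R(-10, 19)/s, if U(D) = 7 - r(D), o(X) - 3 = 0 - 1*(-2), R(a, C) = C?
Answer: -2457/86 ≈ -28.570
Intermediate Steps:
F(j) = 1 (F(j) = 3 - 1*2 = 3 - 2 = 1)
r(Z) = Z
o(X) = 5 (o(X) = 3 + (0 - 1*(-2)) = 3 + (0 + 2) = 3 + 2 = 5)
U(D) = 7 - D
s = -⅔ (s = -(-1 + 5)/6 = -4/6 = -⅙*4 = -⅔ ≈ -0.66667)
U(F(3))/(-86) + R(-10, 19)/s = (7 - 1*1)/(-86) + 19/(-⅔) = (7 - 1)*(-1/86) + 19*(-3/2) = 6*(-1/86) - 57/2 = -3/43 - 57/2 = -2457/86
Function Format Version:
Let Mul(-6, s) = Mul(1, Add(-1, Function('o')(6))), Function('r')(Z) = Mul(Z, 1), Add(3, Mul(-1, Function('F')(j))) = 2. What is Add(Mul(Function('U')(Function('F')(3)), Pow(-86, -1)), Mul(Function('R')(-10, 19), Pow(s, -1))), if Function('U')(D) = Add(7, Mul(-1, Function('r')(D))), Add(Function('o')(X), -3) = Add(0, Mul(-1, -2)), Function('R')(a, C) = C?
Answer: Rational(-2457, 86) ≈ -28.570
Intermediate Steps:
Function('F')(j) = 1 (Function('F')(j) = Add(3, Mul(-1, 2)) = Add(3, -2) = 1)
Function('r')(Z) = Z
Function('o')(X) = 5 (Function('o')(X) = Add(3, Add(0, Mul(-1, -2))) = Add(3, Add(0, 2)) = Add(3, 2) = 5)
Function('U')(D) = Add(7, Mul(-1, D))
s = Rational(-2, 3) (s = Mul(Rational(-1, 6), Mul(1, Add(-1, 5))) = Mul(Rational(-1, 6), Mul(1, 4)) = Mul(Rational(-1, 6), 4) = Rational(-2, 3) ≈ -0.66667)
Add(Mul(Function('U')(Function('F')(3)), Pow(-86, -1)), Mul(Function('R')(-10, 19), Pow(s, -1))) = Add(Mul(Add(7, Mul(-1, 1)), Pow(-86, -1)), Mul(19, Pow(Rational(-2, 3), -1))) = Add(Mul(Add(7, -1), Rational(-1, 86)), Mul(19, Rational(-3, 2))) = Add(Mul(6, Rational(-1, 86)), Rational(-57, 2)) = Add(Rational(-3, 43), Rational(-57, 2)) = Rational(-2457, 86)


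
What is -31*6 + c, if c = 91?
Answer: -95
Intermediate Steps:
-31*6 + c = -31*6 + 91 = -186 + 91 = -95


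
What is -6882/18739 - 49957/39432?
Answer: -1207515247/738916248 ≈ -1.6342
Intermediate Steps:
-6882/18739 - 49957/39432 = -1207515247/738916248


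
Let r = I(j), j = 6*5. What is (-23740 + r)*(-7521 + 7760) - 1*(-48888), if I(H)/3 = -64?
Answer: -5670860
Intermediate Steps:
j = 30
I(H) = -192 (I(H) = 3*(-64) = -192)
r = -192
(-23740 + r)*(-7521 + 7760) - 1*(-48888) = (-23740 - 192)*(-7521 + 7760) - 1*(-48888) = -23932*239 + 48888 = -5719748 + 48888 = -5670860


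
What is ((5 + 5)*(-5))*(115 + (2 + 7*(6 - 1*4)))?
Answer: -6550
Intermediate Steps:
((5 + 5)*(-5))*(115 + (2 + 7*(6 - 1*4))) = (10*(-5))*(115 + (2 + 7*(6 - 4))) = -50*(115 + (2 + 7*2)) = -50*(115 + (2 + 14)) = -50*(115 + 16) = -50*131 = -6550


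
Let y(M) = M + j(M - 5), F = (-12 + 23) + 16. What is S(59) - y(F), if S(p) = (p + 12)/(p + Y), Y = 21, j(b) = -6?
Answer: -1609/80 ≈ -20.112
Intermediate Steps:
F = 27 (F = 11 + 16 = 27)
S(p) = (12 + p)/(21 + p) (S(p) = (p + 12)/(p + 21) = (12 + p)/(21 + p))
y(M) = -6 + M (y(M) = M - 6 = -6 + M)
S(59) - y(F) = (12 + 59)/(21 + 59) - (-6 + 27) = 71/80 - 1*21 = (1/80)*71 - 21 = 71/80 - 21 = -1609/80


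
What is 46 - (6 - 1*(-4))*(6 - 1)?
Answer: -4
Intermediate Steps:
46 - (6 - 1*(-4))*(6 - 1) = 46 - (6 + 4)*5 = 46 - 10*5 = 46 - 1*50 = 46 - 50 = -4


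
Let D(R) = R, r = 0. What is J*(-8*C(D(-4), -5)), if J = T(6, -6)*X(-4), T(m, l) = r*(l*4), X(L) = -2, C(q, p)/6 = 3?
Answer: 0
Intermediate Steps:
C(q, p) = 18 (C(q, p) = 6*3 = 18)
T(m, l) = 0 (T(m, l) = 0*(l*4) = 0*(4*l) = 0)
J = 0 (J = 0*(-2) = 0)
J*(-8*C(D(-4), -5)) = 0*(-8*18) = 0*(-144) = 0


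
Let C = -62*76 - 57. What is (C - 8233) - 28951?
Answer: -41953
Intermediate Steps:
C = -4769 (C = -4712 - 57 = -4769)
(C - 8233) - 28951 = (-4769 - 8233) - 28951 = -13002 - 28951 = -41953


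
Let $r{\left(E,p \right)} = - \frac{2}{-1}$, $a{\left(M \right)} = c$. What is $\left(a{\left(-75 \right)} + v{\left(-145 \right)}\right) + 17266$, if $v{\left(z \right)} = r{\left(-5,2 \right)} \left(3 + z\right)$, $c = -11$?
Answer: $16971$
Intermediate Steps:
$a{\left(M \right)} = -11$
$r{\left(E,p \right)} = 2$ ($r{\left(E,p \right)} = \left(-2\right) \left(-1\right) = 2$)
$v{\left(z \right)} = 6 + 2 z$ ($v{\left(z \right)} = 2 \left(3 + z\right) = 6 + 2 z$)
$\left(a{\left(-75 \right)} + v{\left(-145 \right)}\right) + 17266 = \left(-11 + \left(6 + 2 \left(-145\right)\right)\right) + 17266 = \left(-11 + \left(6 - 290\right)\right) + 17266 = \left(-11 - 284\right) + 17266 = -295 + 17266 = 16971$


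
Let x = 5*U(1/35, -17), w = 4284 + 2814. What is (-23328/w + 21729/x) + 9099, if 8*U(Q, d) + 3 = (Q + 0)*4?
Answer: -352719663/119483 ≈ -2952.0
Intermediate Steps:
U(Q, d) = -3/8 + Q/2 (U(Q, d) = -3/8 + ((Q + 0)*4)/8 = -3/8 + (Q*4)/8 = -3/8 + (4*Q)/8 = -3/8 + Q/2)
w = 7098
x = -101/56 (x = 5*(-3/8 + (½)/35) = 5*(-3/8 + (½)*(1/35)) = 5*(-3/8 + 1/70) = 5*(-101/280) = -101/56 ≈ -1.8036)
(-23328/w + 21729/x) + 9099 = (-23328/7098 + 21729/(-101/56)) + 9099 = (-23328*1/7098 + 21729*(-56/101)) + 9099 = (-3888/1183 - 1216824/101) + 9099 = -1439895480/119483 + 9099 = -352719663/119483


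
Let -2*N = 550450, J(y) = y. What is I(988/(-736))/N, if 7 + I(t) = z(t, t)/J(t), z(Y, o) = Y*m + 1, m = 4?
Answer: 37/2719223 ≈ 1.3607e-5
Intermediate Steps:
z(Y, o) = 1 + 4*Y (z(Y, o) = Y*4 + 1 = 4*Y + 1 = 1 + 4*Y)
I(t) = -7 + (1 + 4*t)/t
N = -275225 (N = -1/2*550450 = -275225)
I(988/(-736))/N = (-3 + 1/(988/(-736)))/(-275225) = (-3 + 1/(988*(-1/736)))*(-1/275225) = (-3 + 1/(-247/184))*(-1/275225) = (-3 - 184/247)*(-1/275225) = -925/247*(-1/275225) = 37/2719223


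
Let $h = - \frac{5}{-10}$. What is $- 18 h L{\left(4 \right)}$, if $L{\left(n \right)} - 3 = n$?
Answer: $-63$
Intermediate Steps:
$L{\left(n \right)} = 3 + n$
$h = \frac{1}{2}$ ($h = \left(-5\right) \left(- \frac{1}{10}\right) = \frac{1}{2} \approx 0.5$)
$- 18 h L{\left(4 \right)} = \left(-18\right) \frac{1}{2} \left(3 + 4\right) = \left(-9\right) 7 = -63$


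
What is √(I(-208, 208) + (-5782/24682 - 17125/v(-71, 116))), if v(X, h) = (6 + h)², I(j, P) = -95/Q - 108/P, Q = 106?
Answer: I*√61498481881619302/148194254 ≈ 1.6734*I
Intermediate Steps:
I(j, P) = -95/106 - 108/P
√(I(-208, 208) + (-5782/24682 - 17125/v(-71, 116))) = √((-95/106 - 108/208) + (-5782/24682 - 17125/(6 + 116)²)) = √((-95/106 - 108*1/208) + (-5782*1/24682 - 17125/(122²))) = √((-95/106 - 27/52) + (-413/1763 - 17125/14884)) = √(-3901/2756 + (-413/1763 - 17125*1/14884)) = √(-3901/2756 + (-413/1763 - 17125/14884)) = √(-3901/2756 - 36338467/26240492) = √(-25314121793/9039849494) = I*√61498481881619302/148194254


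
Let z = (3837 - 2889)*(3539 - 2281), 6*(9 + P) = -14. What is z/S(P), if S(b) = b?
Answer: -105228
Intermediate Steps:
P = -34/3 (P = -9 + (⅙)*(-14) = -9 - 7/3 = -34/3 ≈ -11.333)
z = 1192584 (z = 948*1258 = 1192584)
z/S(P) = 1192584/(-34/3) = 1192584*(-3/34) = -105228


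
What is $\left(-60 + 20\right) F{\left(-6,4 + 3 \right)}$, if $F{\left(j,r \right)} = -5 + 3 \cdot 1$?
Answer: $80$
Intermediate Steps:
$F{\left(j,r \right)} = -2$ ($F{\left(j,r \right)} = -5 + 3 = -2$)
$\left(-60 + 20\right) F{\left(-6,4 + 3 \right)} = \left(-60 + 20\right) \left(-2\right) = \left(-40\right) \left(-2\right) = 80$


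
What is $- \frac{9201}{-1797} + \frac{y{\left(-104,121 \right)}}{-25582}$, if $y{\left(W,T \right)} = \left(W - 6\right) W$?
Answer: $\frac{35803717}{7661809} \approx 4.673$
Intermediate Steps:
$y{\left(W,T \right)} = W \left(-6 + W\right)$ ($y{\left(W,T \right)} = \left(-6 + W\right) W = W \left(-6 + W\right)$)
$- \frac{9201}{-1797} + \frac{y{\left(-104,121 \right)}}{-25582} = - \frac{9201}{-1797} + \frac{\left(-104\right) \left(-6 - 104\right)}{-25582} = \left(-9201\right) \left(- \frac{1}{1797}\right) + \left(-104\right) \left(-110\right) \left(- \frac{1}{25582}\right) = \frac{3067}{599} + 11440 \left(- \frac{1}{25582}\right) = \frac{3067}{599} - \frac{5720}{12791} = \frac{35803717}{7661809}$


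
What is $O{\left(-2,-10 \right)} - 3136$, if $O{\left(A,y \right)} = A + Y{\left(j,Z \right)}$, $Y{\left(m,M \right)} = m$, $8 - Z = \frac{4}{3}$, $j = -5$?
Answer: $-3143$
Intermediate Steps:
$Z = \frac{20}{3}$ ($Z = 8 - \frac{4}{3} = \frac{20}{3} \approx 6.6667$)
$O{\left(A,y \right)} = -5 + A$ ($O{\left(A,y \right)} = A - 5 = -5 + A$)
$O{\left(-2,-10 \right)} - 3136 = \left(-5 - 2\right) - 3136 = -7 - 3136 = -3143$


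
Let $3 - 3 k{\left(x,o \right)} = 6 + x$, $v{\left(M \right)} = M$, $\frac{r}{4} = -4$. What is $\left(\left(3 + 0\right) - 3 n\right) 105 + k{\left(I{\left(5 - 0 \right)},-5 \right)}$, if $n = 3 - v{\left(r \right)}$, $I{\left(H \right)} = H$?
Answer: $- \frac{17018}{3} \approx -5672.7$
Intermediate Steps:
$r = -16$ ($r = 4 \left(-4\right) = -16$)
$k{\left(x,o \right)} = -1 - \frac{x}{3}$ ($k{\left(x,o \right)} = 1 - \frac{6 + x}{3} = 1 - \left(2 + \frac{x}{3}\right) = -1 - \frac{x}{3}$)
$n = 19$ ($n = 3 - -16 = 3 + 16 = 19$)
$\left(\left(3 + 0\right) - 3 n\right) 105 + k{\left(I{\left(5 - 0 \right)},-5 \right)} = \left(\left(3 + 0\right) - 57\right) 105 - \left(1 + \frac{5 - 0}{3}\right) = \left(3 - 57\right) 105 - \left(1 + \frac{5 + 0}{3}\right) = \left(-54\right) 105 - \frac{8}{3} = -5670 - \frac{8}{3} = - \frac{17018}{3}$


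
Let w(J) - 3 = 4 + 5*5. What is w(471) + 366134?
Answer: 366166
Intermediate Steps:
w(J) = 32 (w(J) = 3 + (4 + 5*5) = 3 + (4 + 25) = 3 + 29 = 32)
w(471) + 366134 = 32 + 366134 = 366166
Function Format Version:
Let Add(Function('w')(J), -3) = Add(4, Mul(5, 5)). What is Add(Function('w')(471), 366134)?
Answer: 366166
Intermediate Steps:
Function('w')(J) = 32 (Function('w')(J) = Add(3, Add(4, Mul(5, 5))) = Add(3, Add(4, 25)) = Add(3, 29) = 32)
Add(Function('w')(471), 366134) = Add(32, 366134) = 366166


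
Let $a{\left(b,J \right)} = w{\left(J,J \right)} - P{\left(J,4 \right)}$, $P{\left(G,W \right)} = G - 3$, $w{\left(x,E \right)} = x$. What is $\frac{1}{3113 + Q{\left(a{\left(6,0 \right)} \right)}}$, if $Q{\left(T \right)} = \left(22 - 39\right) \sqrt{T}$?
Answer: $\frac{3113}{9689902} + \frac{17 \sqrt{3}}{9689902} \approx 0.0003243$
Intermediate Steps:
$P{\left(G,W \right)} = -3 + G$
$a{\left(b,J \right)} = 3$ ($a{\left(b,J \right)} = J - \left(-3 + J\right) = 3$)
$Q{\left(T \right)} = - 17 \sqrt{T}$
$\frac{1}{3113 + Q{\left(a{\left(6,0 \right)} \right)}} = \frac{1}{3113 - 17 \sqrt{3}}$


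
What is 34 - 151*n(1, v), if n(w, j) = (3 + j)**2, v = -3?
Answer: 34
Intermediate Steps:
34 - 151*n(1, v) = 34 - 151*(3 - 3)**2 = 34 - 151*0**2 = 34 - 151*0 = 34 + 0 = 34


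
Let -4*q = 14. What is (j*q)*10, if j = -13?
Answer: 455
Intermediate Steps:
q = -7/2 (q = -¼*14 = -7/2 ≈ -3.5000)
(j*q)*10 = -13*(-7/2)*10 = (91/2)*10 = 455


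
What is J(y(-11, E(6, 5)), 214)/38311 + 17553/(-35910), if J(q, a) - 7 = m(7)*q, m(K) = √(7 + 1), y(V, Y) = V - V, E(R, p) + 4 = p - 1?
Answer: -32010553/65511810 ≈ -0.48862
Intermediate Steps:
E(R, p) = -5 + p (E(R, p) = -4 + (p - 1) = -4 + (-1 + p) = -5 + p)
y(V, Y) = 0
m(K) = 2*√2 (m(K) = √8 = 2*√2)
J(q, a) = 7 + 2*q*√2 (J(q, a) = 7 + (2*√2)*q = 7 + 2*q*√2)
J(y(-11, E(6, 5)), 214)/38311 + 17553/(-35910) = (7 + 2*0*√2)/38311 + 17553/(-35910) = (7 + 0)*(1/38311) + 17553*(-1/35910) = 7*(1/38311) - 5851/11970 = 1/5473 - 5851/11970 = -32010553/65511810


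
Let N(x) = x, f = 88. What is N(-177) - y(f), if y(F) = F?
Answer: -265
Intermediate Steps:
N(-177) - y(f) = -177 - 1*88 = -177 - 88 = -265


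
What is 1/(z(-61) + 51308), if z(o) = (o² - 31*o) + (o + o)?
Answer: 1/56798 ≈ 1.7606e-5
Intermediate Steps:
z(o) = o² - 29*o (z(o) = (o² - 31*o) + 2*o = o² - 29*o)
1/(z(-61) + 51308) = 1/(-61*(-29 - 61) + 51308) = 1/(-61*(-90) + 51308) = 1/(5490 + 51308) = 1/56798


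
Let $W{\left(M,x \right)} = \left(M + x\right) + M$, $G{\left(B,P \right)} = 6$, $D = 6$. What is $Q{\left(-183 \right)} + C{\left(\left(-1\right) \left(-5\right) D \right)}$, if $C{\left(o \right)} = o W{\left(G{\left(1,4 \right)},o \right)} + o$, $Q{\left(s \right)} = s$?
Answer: $1107$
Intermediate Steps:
$W{\left(M,x \right)} = x + 2 M$
$C{\left(o \right)} = o + o \left(12 + o\right)$ ($C{\left(o \right)} = o \left(o + 2 \cdot 6\right) + o = o \left(o + 12\right) + o = o \left(12 + o\right) + o = o + o \left(12 + o\right)$)
$Q{\left(-183 \right)} + C{\left(\left(-1\right) \left(-5\right) D \right)} = -183 + \left(-1\right) \left(-5\right) 6 \left(13 + \left(-1\right) \left(-5\right) 6\right) = -183 + 5 \cdot 6 \left(13 + 5 \cdot 6\right) = -183 + 30 \left(13 + 30\right) = -183 + 30 \cdot 43 = -183 + 1290 = 1107$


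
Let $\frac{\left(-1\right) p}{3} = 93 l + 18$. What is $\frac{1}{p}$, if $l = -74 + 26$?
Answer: $\frac{1}{13338} \approx 7.4974 \cdot 10^{-5}$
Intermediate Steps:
$l = -48$
$p = 13338$ ($p = - 3 \left(93 \left(-48\right) + 18\right) = - 3 \left(-4464 + 18\right) = \left(-3\right) \left(-4446\right) = 13338$)
$\frac{1}{p} = \frac{1}{13338}$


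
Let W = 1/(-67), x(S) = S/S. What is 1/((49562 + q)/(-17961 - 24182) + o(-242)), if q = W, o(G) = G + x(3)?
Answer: -2823581/683803674 ≈ -0.0041292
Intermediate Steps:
x(S) = 1
W = -1/67 ≈ -0.014925
o(G) = 1 + G (o(G) = G + 1 = 1 + G)
q = -1/67 ≈ -0.014925
1/((49562 + q)/(-17961 - 24182) + o(-242)) = 1/((49562 - 1/67)/(-17961 - 24182) + (1 - 242)) = 1/((3320653/67)/(-42143) - 241) = 1/((3320653/67)*(-1/42143) - 241) = 1/(-3320653/2823581 - 241) = 1/(-683803674/2823581) = -2823581/683803674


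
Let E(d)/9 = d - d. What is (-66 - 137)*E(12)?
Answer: 0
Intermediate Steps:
E(d) = 0 (E(d) = 9*(d - d) = 9*0 = 0)
(-66 - 137)*E(12) = (-66 - 137)*0 = -203*0 = 0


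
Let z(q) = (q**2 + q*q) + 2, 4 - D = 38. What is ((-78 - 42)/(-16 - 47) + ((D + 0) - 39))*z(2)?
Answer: -14930/21 ≈ -710.95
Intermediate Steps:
D = -34 (D = 4 - 1*38 = 4 - 38 = -34)
z(q) = 2 + 2*q**2 (z(q) = (q**2 + q**2) + 2 = 2*q**2 + 2 = 2 + 2*q**2)
((-78 - 42)/(-16 - 47) + ((D + 0) - 39))*z(2) = ((-78 - 42)/(-16 - 47) + ((-34 + 0) - 39))*(2 + 2*2**2) = (-120/(-63) + (-34 - 39))*(2 + 2*4) = (-120*(-1/63) - 73)*(2 + 8) = (40/21 - 73)*10 = -1493/21*10 = -14930/21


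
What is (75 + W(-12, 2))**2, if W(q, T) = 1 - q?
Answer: 7744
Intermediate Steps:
(75 + W(-12, 2))**2 = (75 + (1 - 1*(-12)))**2 = (75 + (1 + 12))**2 = (75 + 13)**2 = 88**2 = 7744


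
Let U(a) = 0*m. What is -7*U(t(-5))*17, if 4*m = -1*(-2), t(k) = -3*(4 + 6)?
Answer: 0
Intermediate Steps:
t(k) = -30 (t(k) = -3*10 = -30)
m = ½ (m = (-1*(-2))/4 = (¼)*2 = ½ ≈ 0.50000)
U(a) = 0 (U(a) = 0*(½) = 0)
-7*U(t(-5))*17 = -7*0*17 = 0*17 = 0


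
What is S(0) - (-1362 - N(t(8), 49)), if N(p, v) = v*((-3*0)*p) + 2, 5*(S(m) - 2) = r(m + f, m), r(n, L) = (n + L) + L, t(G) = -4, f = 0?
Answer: 1366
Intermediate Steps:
r(n, L) = n + 2*L (r(n, L) = (L + n) + L = n + 2*L)
S(m) = 2 + 3*m/5 (S(m) = 2 + ((m + 0) + 2*m)/5 = 2 + (m + 2*m)/5 = 2 + (3*m)/5 = 2 + 3*m/5)
N(p, v) = 2 (N(p, v) = v*(0*p) + 2 = v*0 + 2 = 0 + 2 = 2)
S(0) - (-1362 - N(t(8), 49)) = (2 + (⅗)*0) - (-1362 - 1*2) = (2 + 0) - (-1362 - 2) = 2 - 1*(-1364) = 2 + 1364 = 1366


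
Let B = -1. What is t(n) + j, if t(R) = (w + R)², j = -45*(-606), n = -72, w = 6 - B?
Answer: 31495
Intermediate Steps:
w = 7 (w = 6 - 1*(-1) = 6 + 1 = 7)
j = 27270
t(R) = (7 + R)²
t(n) + j = (7 - 72)² + 27270 = (-65)² + 27270 = 4225 + 27270 = 31495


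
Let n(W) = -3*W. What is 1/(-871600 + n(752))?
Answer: -1/873856 ≈ -1.1444e-6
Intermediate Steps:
1/(-871600 + n(752)) = 1/(-871600 - 3*752) = 1/(-871600 - 2256) = 1/(-873856) = -1/873856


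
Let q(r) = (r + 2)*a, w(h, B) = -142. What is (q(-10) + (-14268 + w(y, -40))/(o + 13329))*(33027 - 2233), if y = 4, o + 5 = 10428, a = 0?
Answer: -110935385/5938 ≈ -18682.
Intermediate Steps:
o = 10423 (o = -5 + 10428 = 10423)
q(r) = 0 (q(r) = (r + 2)*0 = (2 + r)*0 = 0)
(q(-10) + (-14268 + w(y, -40))/(o + 13329))*(33027 - 2233) = (0 + (-14268 - 142)/(10423 + 13329))*(33027 - 2233) = (0 - 14410/23752)*30794 = (0 - 14410*1/23752)*30794 = (0 - 7205/11876)*30794 = -7205/11876*30794 = -110935385/5938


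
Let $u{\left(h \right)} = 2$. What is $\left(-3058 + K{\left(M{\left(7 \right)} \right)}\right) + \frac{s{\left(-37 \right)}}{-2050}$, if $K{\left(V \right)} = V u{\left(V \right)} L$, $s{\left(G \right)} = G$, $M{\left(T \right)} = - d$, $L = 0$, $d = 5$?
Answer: $- \frac{6268863}{2050} \approx -3058.0$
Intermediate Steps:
$M{\left(T \right)} = -5$ ($M{\left(T \right)} = \left(-1\right) 5 = -5$)
$K{\left(V \right)} = 0$ ($K{\left(V \right)} = V 2 \cdot 0 = 2 V 0 = 0$)
$\left(-3058 + K{\left(M{\left(7 \right)} \right)}\right) + \frac{s{\left(-37 \right)}}{-2050} = \left(-3058 + 0\right) - \frac{37}{-2050} = -3058 - - \frac{37}{2050} = -3058 + \frac{37}{2050} = - \frac{6268863}{2050}$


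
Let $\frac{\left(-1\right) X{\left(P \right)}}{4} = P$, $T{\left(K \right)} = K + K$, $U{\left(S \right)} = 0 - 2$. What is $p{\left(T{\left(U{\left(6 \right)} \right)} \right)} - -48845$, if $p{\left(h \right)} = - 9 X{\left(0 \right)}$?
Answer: $48845$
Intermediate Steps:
$U{\left(S \right)} = -2$
$T{\left(K \right)} = 2 K$
$X{\left(P \right)} = - 4 P$
$p{\left(h \right)} = 0$ ($p{\left(h \right)} = - 9 \left(\left(-4\right) 0\right) = \left(-9\right) 0 = 0$)
$p{\left(T{\left(U{\left(6 \right)} \right)} \right)} - -48845 = 0 - -48845 = 0 + 48845 = 48845$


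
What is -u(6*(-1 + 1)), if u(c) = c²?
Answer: 0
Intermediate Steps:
-u(6*(-1 + 1)) = -(6*(-1 + 1))² = -(6*0)² = -1*0² = -1*0 = 0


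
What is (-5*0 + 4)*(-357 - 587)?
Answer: -3776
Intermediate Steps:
(-5*0 + 4)*(-357 - 587) = (0 + 4)*(-944) = 4*(-944) = -3776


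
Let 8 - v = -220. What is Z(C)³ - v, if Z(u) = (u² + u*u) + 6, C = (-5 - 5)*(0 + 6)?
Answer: 374181897588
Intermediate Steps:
v = 228 (v = 8 - 1*(-220) = 8 + 220 = 228)
C = -60 (C = -10*6 = -60)
Z(u) = 6 + 2*u² (Z(u) = (u² + u²) + 6 = 2*u² + 6 = 6 + 2*u²)
Z(C)³ - v = (6 + 2*(-60)²)³ - 1*228 = (6 + 2*3600)³ - 228 = (6 + 7200)³ - 228 = 7206³ - 228 = 374181897816 - 228 = 374181897588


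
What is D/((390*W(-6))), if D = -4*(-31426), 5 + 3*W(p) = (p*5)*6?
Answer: -62852/12025 ≈ -5.2268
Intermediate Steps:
W(p) = -5/3 + 10*p (W(p) = -5/3 + ((p*5)*6)/3 = -5/3 + ((5*p)*6)/3 = -5/3 + (30*p)/3 = -5/3 + 10*p)
D = 125704
D/((390*W(-6))) = 125704/((390*(-5/3 + 10*(-6)))) = 125704/((390*(-5/3 - 60))) = 125704/((390*(-185/3))) = 125704/(-24050) = 125704*(-1/24050) = -62852/12025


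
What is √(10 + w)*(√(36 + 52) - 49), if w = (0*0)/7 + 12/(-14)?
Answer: -56*√7 + 16*√154/7 ≈ -119.80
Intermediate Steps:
w = -6/7 (w = 0*(⅐) + 12*(-1/14) = 0 - 6/7 = -6/7 ≈ -0.85714)
√(10 + w)*(√(36 + 52) - 49) = √(10 - 6/7)*(√(36 + 52) - 49) = √(64/7)*(√88 - 49) = (8*√7/7)*(2*√22 - 49) = (8*√7/7)*(-49 + 2*√22) = 8*√7*(-49 + 2*√22)/7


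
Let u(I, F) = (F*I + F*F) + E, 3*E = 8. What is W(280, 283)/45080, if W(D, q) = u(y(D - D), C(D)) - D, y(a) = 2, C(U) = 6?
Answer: -86/16905 ≈ -0.0050872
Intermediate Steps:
E = 8/3 (E = (1/3)*8 = 8/3 ≈ 2.6667)
u(I, F) = 8/3 + F**2 + F*I (u(I, F) = (F*I + F*F) + 8/3 = (F*I + F**2) + 8/3 = (F**2 + F*I) + 8/3 = 8/3 + F**2 + F*I)
W(D, q) = 152/3 - D (W(D, q) = (8/3 + 6**2 + 6*2) - D = (8/3 + 36 + 12) - D = 152/3 - D)
W(280, 283)/45080 = (152/3 - 1*280)/45080 = (152/3 - 280)*(1/45080) = -688/3*1/45080 = -86/16905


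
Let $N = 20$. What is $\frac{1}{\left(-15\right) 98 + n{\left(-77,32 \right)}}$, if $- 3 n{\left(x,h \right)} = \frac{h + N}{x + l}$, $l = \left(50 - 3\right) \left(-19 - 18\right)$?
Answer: $- \frac{1362}{2002127} \approx -0.00068028$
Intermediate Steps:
$l = -1739$ ($l = 47 \left(-37\right) = -1739$)
$n{\left(x,h \right)} = - \frac{20 + h}{3 \left(-1739 + x\right)}$ ($n{\left(x,h \right)} = - \frac{\left(h + 20\right) \frac{1}{x - 1739}}{3} = - \frac{\left(20 + h\right) \frac{1}{-1739 + x}}{3} = - \frac{\frac{1}{-1739 + x} \left(20 + h\right)}{3} = - \frac{20 + h}{3 \left(-1739 + x\right)}$)
$\frac{1}{\left(-15\right) 98 + n{\left(-77,32 \right)}} = \frac{1}{\left(-15\right) 98 + \frac{-20 - 32}{3 \left(-1739 - 77\right)}} = \frac{1}{-1470 + \frac{-20 - 32}{3 \left(-1816\right)}} = \frac{1}{-1470 + \frac{1}{3} \left(- \frac{1}{1816}\right) \left(-52\right)} = \frac{1}{-1470 + \frac{13}{1362}} = \frac{1}{- \frac{2002127}{1362}} = - \frac{1362}{2002127}$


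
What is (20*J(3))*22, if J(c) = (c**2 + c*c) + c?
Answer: 9240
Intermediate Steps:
J(c) = c + 2*c**2 (J(c) = (c**2 + c**2) + c = 2*c**2 + c = c + 2*c**2)
(20*J(3))*22 = (20*(3*(1 + 2*3)))*22 = (20*(3*(1 + 6)))*22 = (20*(3*7))*22 = (20*21)*22 = 420*22 = 9240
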